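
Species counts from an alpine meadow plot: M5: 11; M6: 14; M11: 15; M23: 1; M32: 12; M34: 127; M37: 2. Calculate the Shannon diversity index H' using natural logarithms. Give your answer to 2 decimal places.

Total N = 11+14+15+1+12+127+2 = 182, so the proportions are 0.0604, 0.0769, 0.0824, 0.0055, 0.0659, 0.6978, 0.011 (working shown to 4 dp, full precision carried).
Each pᵢ ln pᵢ term: 0.0604×(-2.8061)=-0.1696, 0.0769×(-2.5649)=-0.1973, 0.0824×(-2.4960)=-0.2057, 0.0055×(-5.2040)=-0.0286, 0.0659×(-2.7191)=-0.1793, 0.6978×(-0.3598)=-0.2511, 0.011×(-4.5109)=-0.0496.
Sum = -1.0811, so H' = 1.08.

1.08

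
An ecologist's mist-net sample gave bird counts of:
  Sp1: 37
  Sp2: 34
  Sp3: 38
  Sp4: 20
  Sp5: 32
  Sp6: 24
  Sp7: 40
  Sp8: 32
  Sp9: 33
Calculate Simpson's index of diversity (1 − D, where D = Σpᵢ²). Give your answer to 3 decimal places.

Total N = 37+34+38+20+32+24+40+32+33 = 290, so the proportions are 0.12759, 0.11724, 0.13103, 0.06897, 0.11034, 0.08276, 0.13793, 0.11034, 0.11379 (working shown to 5 dp, full precision carried).
D = 0.12759² + 0.11724² + 0.13103² + 0.06897² + 0.11034² + 0.08276² + 0.13793² + 0.11034² + 0.11379² = 0.01628 + 0.01375 + 0.01717 + 0.00476 + 0.01218 + 0.00685 + 0.01902 + 0.01218 + 0.01295 = 0.11512.
So 1 − D = 0.88488, i.e. 0.885 to 3 decimal places.

0.885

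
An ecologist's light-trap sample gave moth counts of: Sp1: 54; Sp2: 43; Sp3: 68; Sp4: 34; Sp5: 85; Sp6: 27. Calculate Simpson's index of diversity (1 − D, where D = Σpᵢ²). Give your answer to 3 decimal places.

0.809

Total N = 54+43+68+34+85+27 = 311, so the proportions are 0.17363, 0.13826, 0.21865, 0.10932, 0.27331, 0.08682 (working shown to 5 dp, full precision carried).
D = 0.17363² + 0.13826² + 0.21865² + 0.10932² + 0.27331² + 0.08682² = 0.03015 + 0.01912 + 0.04781 + 0.01195 + 0.07470 + 0.00754 = 0.19126.
So 1 − D = 0.80874, i.e. 0.809 to 3 decimal places.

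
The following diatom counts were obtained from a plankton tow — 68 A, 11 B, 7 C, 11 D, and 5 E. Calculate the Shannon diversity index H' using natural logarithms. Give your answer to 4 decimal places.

Total N = 68+11+7+11+5 = 102, so the proportions are 0.666667, 0.107843, 0.068627, 0.107843, 0.04902 (working shown to 6 dp, full precision carried).
Each pᵢ ln pᵢ term: 0.666667×(-0.405465)=-0.270310, 0.107843×(-2.227078)=-0.240175, 0.068627×(-2.679063)=-0.183857, 0.107843×(-2.227078)=-0.240175, 0.04902×(-3.015535)=-0.147820.
Sum = -1.082338, so H' = 1.0823.

1.0823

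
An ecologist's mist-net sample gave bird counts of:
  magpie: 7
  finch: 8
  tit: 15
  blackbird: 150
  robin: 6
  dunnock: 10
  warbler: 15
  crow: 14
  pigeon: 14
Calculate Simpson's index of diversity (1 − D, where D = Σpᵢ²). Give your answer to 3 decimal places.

0.587

Total N = 7+8+15+150+6+10+15+14+14 = 239, so the proportions are 0.02929, 0.03347, 0.06276, 0.62762, 0.0251, 0.04184, 0.06276, 0.05858, 0.05858 (working shown to 5 dp, full precision carried).
D = 0.02929² + 0.03347² + 0.06276² + 0.62762² + 0.0251² + 0.04184² + 0.06276² + 0.05858² + 0.05858² = 0.00086 + 0.00112 + 0.00394 + 0.39390 + 0.00063 + 0.00175 + 0.00394 + 0.00343 + 0.00343 = 0.41300.
So 1 − D = 0.58700, i.e. 0.587 to 3 decimal places.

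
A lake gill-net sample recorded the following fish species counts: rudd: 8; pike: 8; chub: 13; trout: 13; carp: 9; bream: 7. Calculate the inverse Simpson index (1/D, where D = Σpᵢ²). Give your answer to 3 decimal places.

Total N = 8+8+13+13+9+7 = 58, so the proportions are 0.137931, 0.137931, 0.2241379, 0.2241379, 0.1551724, 0.1206897 (working shown to 7 dp, full precision carried).
D = 0.137931² + 0.137931² + 0.2241379² + 0.2241379² + 0.1551724² + 0.1206897² = 0.0190250 + 0.0190250 + 0.0502378 + 0.0502378 + 0.0240785 + 0.0145660 = 0.1771700.
So 1/D = 5.64430, i.e. 5.644 to 3 decimal places.

5.644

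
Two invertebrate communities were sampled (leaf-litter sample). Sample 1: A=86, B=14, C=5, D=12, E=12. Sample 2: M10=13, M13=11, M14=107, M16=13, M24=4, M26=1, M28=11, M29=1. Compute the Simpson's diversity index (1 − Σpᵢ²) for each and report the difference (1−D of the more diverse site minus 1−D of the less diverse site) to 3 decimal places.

0.010

Sample 1: N=129, proportions 0.66667, 0.10853, 0.03876, 0.09302, 0.09302, giving 1−D = 0.52497 (working shown to 5 dp, full precision carried).
Sample 2: N=161, proportions 0.08075, 0.06832, 0.6646, 0.08075, 0.02484, 0.00621, 0.06832, 0.00621, giving 1−D = 0.53524.
Difference = |0.52497 − 0.53524| = 0.01027, i.e. 0.010 to 3 decimal places.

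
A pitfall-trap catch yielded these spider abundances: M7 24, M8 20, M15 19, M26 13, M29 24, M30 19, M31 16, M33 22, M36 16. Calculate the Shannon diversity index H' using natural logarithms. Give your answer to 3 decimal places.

2.180

Total N = 24+20+19+13+24+19+16+22+16 = 173, so the proportions are 0.13873, 0.11561, 0.10983, 0.07514, 0.13873, 0.10983, 0.09249, 0.12717, 0.09249 (working shown to 5 dp, full precision carried).
Each pᵢ ln pᵢ term: 0.13873×(-1.97524)=-0.27402, 0.11561×(-2.15756)=-0.24943, 0.10983×(-2.20885)=-0.24259, 0.07514×(-2.58834)=-0.19450, 0.13873×(-1.97524)=-0.27402, 0.10983×(-2.20885)=-0.24259, 0.09249×(-2.38070)=-0.22018, 0.12717×(-2.06225)=-0.26225, 0.09249×(-2.38070)=-0.22018.
Sum = -2.17977, so H' = 2.180.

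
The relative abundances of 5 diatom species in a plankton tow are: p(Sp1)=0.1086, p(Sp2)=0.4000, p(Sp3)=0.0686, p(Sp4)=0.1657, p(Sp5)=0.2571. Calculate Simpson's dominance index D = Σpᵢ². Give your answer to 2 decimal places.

D = 0.1086² + 0.4² + 0.0686² + 0.1657² + 0.2571² = 0.0118 + 0.1600 + 0.0047 + 0.0275 + 0.0661 = 0.2701 (working shown to 4 dp, full precision carried).
To 2 decimal places, D = 0.27.

0.27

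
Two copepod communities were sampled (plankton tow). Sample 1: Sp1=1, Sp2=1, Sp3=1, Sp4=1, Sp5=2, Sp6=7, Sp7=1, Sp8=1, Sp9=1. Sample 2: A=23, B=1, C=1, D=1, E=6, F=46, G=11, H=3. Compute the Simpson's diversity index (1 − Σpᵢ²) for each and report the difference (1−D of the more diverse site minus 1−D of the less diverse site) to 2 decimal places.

0.10

Sample 1: N=16, proportions 0.0625, 0.0625, 0.0625, 0.0625, 0.125, 0.4375, 0.0625, 0.0625, 0.0625, giving 1−D = 0.7656 (working shown to 4 dp, full precision carried).
Sample 2: N=92, proportions 0.25, 0.0109, 0.0109, 0.0109, 0.0652, 0.5, 0.1196, 0.0326, giving 1−D = 0.6675.
Difference = |0.7656 − 0.6675| = 0.0981, i.e. 0.10 to 2 decimal places.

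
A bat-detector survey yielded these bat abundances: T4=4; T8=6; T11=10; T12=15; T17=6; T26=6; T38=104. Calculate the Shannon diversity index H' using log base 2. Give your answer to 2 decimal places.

Total N = 4+6+10+15+6+6+104 = 151, so the proportions are 0.0265, 0.0397, 0.0662, 0.0993, 0.0397, 0.0397, 0.6887 (working shown to 4 dp, full precision carried).
Each pᵢ log₂ pᵢ term: 0.0265×(-5.2384)=-0.1388, 0.0397×(-4.6534)=-0.1849, 0.0662×(-3.9165)=-0.2594, 0.0993×(-3.3315)=-0.3309, 0.0397×(-4.6534)=-0.1849, 0.0397×(-4.6534)=-0.1849, 0.6887×(-0.5380)=-0.3705.
Sum = -1.6543, so H' = 1.65.

1.65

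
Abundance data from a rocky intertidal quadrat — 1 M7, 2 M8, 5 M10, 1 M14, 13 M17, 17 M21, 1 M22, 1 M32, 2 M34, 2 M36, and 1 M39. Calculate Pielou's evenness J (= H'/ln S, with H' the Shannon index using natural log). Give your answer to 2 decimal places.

Total N = 1+2+5+1+13+17+1+1+2+2+1 = 46, so the proportions are 0.0217, 0.0435, 0.1087, 0.0217, 0.2826, 0.3696, 0.0217, 0.0217, 0.0435, 0.0435, 0.0217 (working shown to 4 dp, full precision carried).
H' = −Σ pᵢ ln pᵢ = −((-0.0832) + (-0.1363) + (-0.2412) + (-0.0832) + (-0.3571) + (-0.3679) + (-0.0832) + (-0.0832) + (-0.1363) + (-0.1363) + (-0.0832)) = 1.7914.
With S = 11 species, ln S = 2.3979, so J = 1.7914/2.3979 = 0.7471, i.e. 0.75 to 2 decimal places.

0.75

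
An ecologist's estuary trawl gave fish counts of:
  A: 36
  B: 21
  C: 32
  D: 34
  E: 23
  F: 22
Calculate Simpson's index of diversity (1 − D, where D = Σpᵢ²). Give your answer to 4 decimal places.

Total N = 36+21+32+34+23+22 = 168, so the proportions are 0.214286, 0.125, 0.190476, 0.202381, 0.136905, 0.130952 (working shown to 6 dp, full precision carried).
D = 0.214286² + 0.125² + 0.190476² + 0.202381² + 0.136905² + 0.130952² = 0.045918 + 0.015625 + 0.036281 + 0.040958 + 0.018743 + 0.017149 = 0.174674.
So 1 − D = 0.825326, i.e. 0.8253 to 4 decimal places.

0.8253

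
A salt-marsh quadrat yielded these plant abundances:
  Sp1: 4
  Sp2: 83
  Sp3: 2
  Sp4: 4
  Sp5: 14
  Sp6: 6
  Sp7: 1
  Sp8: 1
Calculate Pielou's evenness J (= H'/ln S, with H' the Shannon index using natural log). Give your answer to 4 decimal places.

Total N = 4+83+2+4+14+6+1+1 = 115, so the proportions are 0.034783, 0.721739, 0.017391, 0.034783, 0.121739, 0.052174, 0.008696, 0.008696 (working shown to 6 dp, full precision carried).
H' = −Σ pᵢ ln pᵢ = −((-0.116822) + (-0.235353) + (-0.070466) + (-0.116822) + (-0.256367) + (-0.154079) + (-0.041260) + (-0.041260)) = 1.032430.
With S = 8 species, ln S = 2.079442, so J = 1.032430/2.079442 = 0.496494, i.e. 0.4965 to 4 decimal places.

0.4965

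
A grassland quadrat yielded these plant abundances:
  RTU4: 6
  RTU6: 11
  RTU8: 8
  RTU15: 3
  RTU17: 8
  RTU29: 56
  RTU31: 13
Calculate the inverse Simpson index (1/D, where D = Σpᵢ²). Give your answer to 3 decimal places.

Total N = 6+11+8+3+8+56+13 = 105, so the proportions are 0.057143, 0.104762, 0.07619, 0.028571, 0.07619, 0.533333, 0.12381 (working shown to 6 dp, full precision carried).
D = 0.057143² + 0.104762² + 0.07619² + 0.028571² + 0.07619² + 0.533333² + 0.12381² = 0.003265 + 0.010975 + 0.005805 + 0.000816 + 0.005805 + 0.284444 + 0.015329 = 0.326440.
So 1/D = 3.06335, i.e. 3.063 to 3 decimal places.

3.063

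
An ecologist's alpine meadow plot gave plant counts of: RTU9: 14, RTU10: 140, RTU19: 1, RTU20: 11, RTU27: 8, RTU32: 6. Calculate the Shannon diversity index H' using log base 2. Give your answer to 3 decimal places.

Total N = 14+140+1+11+8+6 = 180, so the proportions are 0.07778, 0.77778, 0.00556, 0.06111, 0.04444, 0.03333 (working shown to 5 dp, full precision carried).
Each pᵢ log₂ pᵢ term: 0.07778×(-3.68450)=-0.28657, 0.77778×(-0.36257)=-0.28200, 0.00556×(-7.49185)=-0.04162, 0.06111×(-4.03242)=-0.24643, 0.04444×(-4.49185)=-0.19964, 0.03333×(-4.90689)=-0.16356.
Sum = -1.21982, so H' = 1.220.

1.220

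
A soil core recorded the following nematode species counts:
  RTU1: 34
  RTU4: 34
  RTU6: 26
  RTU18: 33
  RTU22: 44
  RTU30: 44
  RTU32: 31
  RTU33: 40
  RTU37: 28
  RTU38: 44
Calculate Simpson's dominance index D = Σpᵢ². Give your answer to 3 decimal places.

Total N = 34+34+26+33+44+44+31+40+28+44 = 358, so the proportions are 0.09497, 0.09497, 0.07263, 0.09218, 0.12291, 0.12291, 0.08659, 0.11173, 0.07821, 0.12291 (working shown to 5 dp, full precision carried).
D = 0.09497² + 0.09497² + 0.07263² + 0.09218² + 0.12291² + 0.12291² + 0.08659² + 0.11173² + 0.07821² + 0.12291² = 0.00902 + 0.00902 + 0.00527 + 0.00850 + 0.01511 + 0.01511 + 0.00750 + 0.01248 + 0.00612 + 0.01511 = 0.10323.
To 3 decimal places, D = 0.103.

0.103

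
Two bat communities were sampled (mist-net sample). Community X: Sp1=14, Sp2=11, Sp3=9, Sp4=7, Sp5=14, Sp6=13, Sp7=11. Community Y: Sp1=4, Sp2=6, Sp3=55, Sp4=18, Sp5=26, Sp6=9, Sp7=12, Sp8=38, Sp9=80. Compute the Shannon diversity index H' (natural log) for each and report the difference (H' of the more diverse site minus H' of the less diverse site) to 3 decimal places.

Community X: N=79, proportions 0.17722, 0.13924, 0.11392, 0.08861, 0.17722, 0.16456, 0.13924, giving H' = 1.92150 (working shown to 5 dp, full precision carried).
Community Y: N=248, proportions 0.01613, 0.02419, 0.22177, 0.07258, 0.10484, 0.03629, 0.04839, 0.15323, 0.32258, giving H' = 1.83673.
Difference = |1.92150 − 1.83673| = 0.08477, i.e. 0.085 to 3 decimal places.

0.085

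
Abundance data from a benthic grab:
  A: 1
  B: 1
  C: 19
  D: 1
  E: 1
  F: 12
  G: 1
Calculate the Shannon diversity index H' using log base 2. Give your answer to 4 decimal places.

1.7330

Total N = 1+1+19+1+1+12+1 = 36, so the proportions are 0.027778, 0.027778, 0.527778, 0.027778, 0.027778, 0.333333, 0.027778 (working shown to 6 dp, full precision carried).
Each pᵢ log₂ pᵢ term: 0.027778×(-5.169925)=-0.143609, 0.027778×(-5.169925)=-0.143609, 0.527778×(-0.921997)=-0.486610, 0.027778×(-5.169925)=-0.143609, 0.027778×(-5.169925)=-0.143609, 0.333333×(-1.584963)=-0.528321, 0.027778×(-5.169925)=-0.143609.
Sum = -1.732976, so H' = 1.7330.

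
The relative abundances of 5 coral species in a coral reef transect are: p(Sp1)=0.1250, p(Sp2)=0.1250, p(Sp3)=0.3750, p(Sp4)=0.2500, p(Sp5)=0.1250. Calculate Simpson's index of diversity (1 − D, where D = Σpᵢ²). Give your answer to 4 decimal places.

0.7500

D = 0.125² + 0.125² + 0.375² + 0.25² + 0.125² = 0.015625 + 0.015625 + 0.140625 + 0.062500 + 0.015625 = 0.250000 (working shown to 6 dp, full precision carried).
So 1 − D = 0.750000, i.e. 0.7500 to 4 decimal places.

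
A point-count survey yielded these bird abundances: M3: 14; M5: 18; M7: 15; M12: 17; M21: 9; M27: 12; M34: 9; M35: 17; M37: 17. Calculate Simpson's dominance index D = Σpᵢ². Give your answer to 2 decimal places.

0.12

Total N = 14+18+15+17+9+12+9+17+17 = 128, so the proportions are 0.1094, 0.1406, 0.1172, 0.1328, 0.0703, 0.0938, 0.0703, 0.1328, 0.1328 (working shown to 4 dp, full precision carried).
D = 0.1094² + 0.1406² + 0.1172² + 0.1328² + 0.0703² + 0.0938² + 0.0703² + 0.1328² + 0.1328² = 0.0120 + 0.0198 + 0.0137 + 0.0176 + 0.0049 + 0.0088 + 0.0049 + 0.0176 + 0.0176 = 0.1171.
To 2 decimal places, D = 0.12.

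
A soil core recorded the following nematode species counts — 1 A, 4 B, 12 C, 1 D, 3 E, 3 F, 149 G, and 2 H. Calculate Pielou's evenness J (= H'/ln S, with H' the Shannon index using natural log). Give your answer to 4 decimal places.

0.3158

Total N = 1+4+12+1+3+3+149+2 = 175, so the proportions are 0.005714, 0.022857, 0.068571, 0.005714, 0.017143, 0.017143, 0.851429, 0.011429 (working shown to 6 dp, full precision carried).
H' = −Σ pᵢ ln pᵢ = −((-0.029513) + (-0.086366) + (-0.183763) + (-0.029513) + (-0.069706) + (-0.069706) + (-0.136943) + (-0.051104)) = 0.656614.
With S = 8 species, ln S = 2.079442, so J = 0.656614/2.079442 = 0.315765, i.e. 0.3158 to 4 decimal places.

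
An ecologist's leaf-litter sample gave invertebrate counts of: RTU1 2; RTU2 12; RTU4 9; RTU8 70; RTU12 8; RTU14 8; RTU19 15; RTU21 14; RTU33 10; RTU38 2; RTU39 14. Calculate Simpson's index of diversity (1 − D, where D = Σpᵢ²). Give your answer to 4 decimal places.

Total N = 2+12+9+70+8+8+15+14+10+2+14 = 164, so the proportions are 0.012195, 0.073171, 0.054878, 0.426829, 0.04878, 0.04878, 0.091463, 0.085366, 0.060976, 0.012195, 0.085366 (working shown to 6 dp, full precision carried).
D = 0.012195² + 0.073171² + 0.054878² + 0.426829² + 0.04878² + 0.04878² + 0.091463² + 0.085366² + 0.060976² + 0.012195² + 0.085366² = 0.000149 + 0.005354 + 0.003012 + 0.182183 + 0.002380 + 0.002380 + 0.008366 + 0.007287 + 0.003718 + 0.000149 + 0.007287 = 0.222264.
So 1 − D = 0.777736, i.e. 0.7777 to 4 decimal places.

0.7777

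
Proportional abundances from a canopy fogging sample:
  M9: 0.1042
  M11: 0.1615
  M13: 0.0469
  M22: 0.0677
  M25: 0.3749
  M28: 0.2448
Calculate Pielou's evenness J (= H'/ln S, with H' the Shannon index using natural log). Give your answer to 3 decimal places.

H' = −Σ pᵢ ln pᵢ = −((-0.23564) + (-0.29445) + (-0.14350) + (-0.18229) + (-0.36781) + (-0.34451)) = 1.56822 (working shown to 5 dp, full precision carried).
With S = 6 species, ln S = 1.79176, so J = 1.56822/1.79176 = 0.87524, i.e. 0.875 to 3 decimal places.

0.875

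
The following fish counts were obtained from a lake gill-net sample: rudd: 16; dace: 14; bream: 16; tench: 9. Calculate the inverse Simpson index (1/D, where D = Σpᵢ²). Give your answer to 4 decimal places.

Total N = 16+14+16+9 = 55, so the proportions are 0.29090909, 0.25454545, 0.29090909, 0.16363636 (working shown to 8 dp, full precision carried).
D = 0.29090909² + 0.25454545² + 0.29090909² + 0.16363636² = 0.08462810 + 0.06479339 + 0.08462810 + 0.02677686 = 0.26082645.
So 1/D = 3.833967, i.e. 3.8340 to 4 decimal places.

3.8340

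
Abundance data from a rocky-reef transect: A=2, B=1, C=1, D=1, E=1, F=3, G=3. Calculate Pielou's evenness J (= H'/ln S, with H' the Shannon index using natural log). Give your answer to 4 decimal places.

0.9353

Total N = 2+1+1+1+1+3+3 = 12, so the proportions are 0.166667, 0.083333, 0.083333, 0.083333, 0.083333, 0.25, 0.25 (working shown to 6 dp, full precision carried).
H' = −Σ pᵢ ln pᵢ = −((-0.298627) + (-0.207076) + (-0.207076) + (-0.207076) + (-0.207076) + (-0.346574) + (-0.346574)) = 1.820076.
With S = 7 species, ln S = 1.945910, so J = 1.820076/1.945910 = 0.935334, i.e. 0.9353 to 4 decimal places.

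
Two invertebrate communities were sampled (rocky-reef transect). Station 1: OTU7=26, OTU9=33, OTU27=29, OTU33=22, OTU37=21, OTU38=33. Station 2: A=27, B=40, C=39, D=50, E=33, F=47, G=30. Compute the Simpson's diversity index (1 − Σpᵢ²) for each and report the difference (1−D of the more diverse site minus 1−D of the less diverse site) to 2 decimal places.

Station 1: N=164, proportions 0.1585, 0.2012, 0.1768, 0.1341, 0.128, 0.2012, giving 1−D = 0.8282 (working shown to 4 dp, full precision carried).
Station 2: N=266, proportions 0.1015, 0.1504, 0.1466, 0.188, 0.1241, 0.1767, 0.1128, giving 1−D = 0.8509.
Difference = |0.8282 − 0.8509| = 0.0227, i.e. 0.02 to 2 decimal places.

0.02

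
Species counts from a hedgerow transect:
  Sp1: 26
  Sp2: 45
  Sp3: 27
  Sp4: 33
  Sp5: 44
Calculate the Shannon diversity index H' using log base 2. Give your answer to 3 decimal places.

2.283

Total N = 26+45+27+33+44 = 175, so the proportions are 0.14857, 0.25714, 0.15429, 0.18857, 0.25143 (working shown to 5 dp, full precision carried).
Each pᵢ log₂ pᵢ term: 0.14857×(-2.75077)=-0.40869, 0.25714×(-1.95936)=-0.50383, 0.15429×(-2.69632)=-0.41600, 0.18857×(-2.40682)=-0.45386, 0.25143×(-1.99178)=-0.50079.
Sum = -2.28317, so H' = 2.283.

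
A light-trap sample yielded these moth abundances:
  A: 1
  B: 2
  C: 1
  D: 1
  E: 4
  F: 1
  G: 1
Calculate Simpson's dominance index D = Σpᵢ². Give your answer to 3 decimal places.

Total N = 1+2+1+1+4+1+1 = 11, so the proportions are 0.09091, 0.18182, 0.09091, 0.09091, 0.36364, 0.09091, 0.09091 (working shown to 5 dp, full precision carried).
D = 0.09091² + 0.18182² + 0.09091² + 0.09091² + 0.36364² + 0.09091² + 0.09091² = 0.00826 + 0.03306 + 0.00826 + 0.00826 + 0.13223 + 0.00826 + 0.00826 = 0.20661.
To 3 decimal places, D = 0.207.

0.207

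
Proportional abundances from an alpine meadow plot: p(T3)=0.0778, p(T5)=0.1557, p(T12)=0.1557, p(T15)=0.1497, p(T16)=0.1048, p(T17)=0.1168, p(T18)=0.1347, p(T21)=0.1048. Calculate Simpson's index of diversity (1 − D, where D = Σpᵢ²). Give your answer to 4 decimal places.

D = 0.0778² + 0.1557² + 0.1557² + 0.1497² + 0.1048² + 0.1168² + 0.1347² + 0.1048² = 0.006053 + 0.024242 + 0.024242 + 0.022410 + 0.010983 + 0.013642 + 0.018144 + 0.010983 = 0.130700 (working shown to 6 dp, full precision carried).
So 1 − D = 0.869300, i.e. 0.8693 to 4 decimal places.

0.8693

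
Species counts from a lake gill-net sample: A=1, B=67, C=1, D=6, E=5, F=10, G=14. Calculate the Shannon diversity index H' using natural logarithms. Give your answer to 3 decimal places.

Total N = 1+67+1+6+5+10+14 = 104, so the proportions are 0.00962, 0.64423, 0.00962, 0.05769, 0.04808, 0.09615, 0.13462 (working shown to 5 dp, full precision carried).
Each pᵢ ln pᵢ term: 0.00962×(-4.64439)=-0.04466, 0.64423×(-0.43970)=-0.28327, 0.00962×(-4.64439)=-0.04466, 0.05769×(-2.85263)=-0.16457, 0.04808×(-3.03495)=-0.14591, 0.09615×(-2.34181)=-0.22517, 0.13462×(-2.00533)=-0.26995.
Sum = -1.17819, so H' = 1.178.

1.178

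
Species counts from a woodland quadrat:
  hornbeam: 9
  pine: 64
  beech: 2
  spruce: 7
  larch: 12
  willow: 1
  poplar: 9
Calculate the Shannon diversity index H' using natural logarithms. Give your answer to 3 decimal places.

Total N = 9+64+2+7+12+1+9 = 104, so the proportions are 0.08654, 0.61538, 0.01923, 0.06731, 0.11538, 0.00962, 0.08654 (working shown to 5 dp, full precision carried).
Each pᵢ ln pᵢ term: 0.08654×(-2.44717)=-0.21177, 0.61538×(-0.48551)=-0.29877, 0.01923×(-3.95124)=-0.07599, 0.06731×(-2.69848)=-0.18163, 0.11538×(-2.15948)=-0.24917, 0.00962×(-4.64439)=-0.04466, 0.08654×(-2.44717)=-0.21177.
Sum = -1.27376, so H' = 1.274.

1.274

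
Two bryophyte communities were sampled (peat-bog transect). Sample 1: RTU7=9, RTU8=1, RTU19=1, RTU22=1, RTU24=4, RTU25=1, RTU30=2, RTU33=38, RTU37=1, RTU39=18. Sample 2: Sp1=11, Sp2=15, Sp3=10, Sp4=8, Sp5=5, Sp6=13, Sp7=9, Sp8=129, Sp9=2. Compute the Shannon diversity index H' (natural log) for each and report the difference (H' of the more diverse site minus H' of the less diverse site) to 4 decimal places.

0.1089

Sample 1: N=76, proportions 0.1184211, 0.0131579, 0.0131579, 0.0131579, 0.0526316, 0.0131579, 0.0263158, 0.5, 0.0131579, 0.2368421, giving H' = 1.4759773 (working shown to 7 dp, full precision carried).
Sample 2: N=202, proportions 0.0544554, 0.0742574, 0.049505, 0.039604, 0.0247525, 0.0643564, 0.0445545, 0.6386139, 0.009901, giving H' = 1.3670418.
Difference = |1.4759773 − 1.3670418| = 0.1089355, i.e. 0.1089 to 4 decimal places.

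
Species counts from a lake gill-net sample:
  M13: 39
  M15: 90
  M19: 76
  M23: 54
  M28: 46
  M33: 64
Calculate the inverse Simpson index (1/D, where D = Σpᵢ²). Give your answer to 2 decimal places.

5.55

Total N = 39+90+76+54+46+64 = 369, so the proportions are 0.105691, 0.243902, 0.205962, 0.146341, 0.124661, 0.173442 (working shown to 6 dp, full precision carried).
D = 0.105691² + 0.243902² + 0.205962² + 0.146341² + 0.124661² + 0.173442² = 0.011171 + 0.059488 + 0.042420 + 0.021416 + 0.015540 + 0.030082 = 0.180118.
So 1/D = 5.5519, i.e. 5.55 to 2 decimal places.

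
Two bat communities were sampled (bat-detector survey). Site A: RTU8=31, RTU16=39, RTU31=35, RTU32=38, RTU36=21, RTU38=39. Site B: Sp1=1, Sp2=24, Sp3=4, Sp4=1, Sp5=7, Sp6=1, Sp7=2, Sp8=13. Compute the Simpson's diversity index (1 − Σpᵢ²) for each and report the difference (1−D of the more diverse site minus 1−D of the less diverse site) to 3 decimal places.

0.118

Site A: N=203, proportions 0.15271, 0.19212, 0.17241, 0.18719, 0.10345, 0.19212, giving 1−D = 0.82739 (working shown to 5 dp, full precision carried).
Site B: N=53, proportions 0.01887, 0.45283, 0.07547, 0.01887, 0.13208, 0.01887, 0.03774, 0.24528, giving 1−D = 0.70915.
Difference = |0.82739 − 0.70915| = 0.11824, i.e. 0.118 to 3 decimal places.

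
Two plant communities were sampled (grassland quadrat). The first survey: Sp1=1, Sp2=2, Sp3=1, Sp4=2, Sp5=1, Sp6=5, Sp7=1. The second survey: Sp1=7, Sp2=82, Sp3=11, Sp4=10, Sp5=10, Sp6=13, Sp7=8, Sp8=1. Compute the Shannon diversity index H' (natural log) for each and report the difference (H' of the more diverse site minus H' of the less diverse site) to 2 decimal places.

0.28

The first survey: N=13, proportions 0.07692, 0.15385, 0.07692, 0.15385, 0.07692, 0.38462, 0.07692, giving H' = 1.73266 (working shown to 5 dp, full precision carried).
The second survey: N=142, proportions 0.0493, 0.57746, 0.07746, 0.07042, 0.07042, 0.09155, 0.05634, 0.00704, giving H' = 1.45315.
Difference = |1.73266 − 1.45315| = 0.27951, i.e. 0.28 to 2 decimal places.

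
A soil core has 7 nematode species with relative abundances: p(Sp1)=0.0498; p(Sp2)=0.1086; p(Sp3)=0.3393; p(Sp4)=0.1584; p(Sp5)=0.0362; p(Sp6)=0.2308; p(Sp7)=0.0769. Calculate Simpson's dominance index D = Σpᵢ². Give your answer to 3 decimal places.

D = 0.0498² + 0.1086² + 0.3393² + 0.1584² + 0.0362² + 0.2308² + 0.0769² = 0.00248 + 0.01179 + 0.11512 + 0.02509 + 0.00131 + 0.05327 + 0.00591 = 0.21498 (working shown to 5 dp, full precision carried).
To 3 decimal places, D = 0.215.

0.215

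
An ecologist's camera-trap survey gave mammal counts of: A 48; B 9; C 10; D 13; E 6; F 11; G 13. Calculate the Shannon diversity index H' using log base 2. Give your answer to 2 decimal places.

2.42

Total N = 48+9+10+13+6+11+13 = 110, so the proportions are 0.4364, 0.0818, 0.0909, 0.1182, 0.0545, 0.1, 0.1182 (working shown to 4 dp, full precision carried).
Each pᵢ log₂ pᵢ term: 0.4364×(-1.1964)=-0.5221, 0.0818×(-3.6114)=-0.2955, 0.0909×(-3.4594)=-0.3145, 0.1182×(-3.0809)=-0.3641, 0.0545×(-4.1964)=-0.2289, 0.1×(-3.3219)=-0.3322, 0.1182×(-3.0809)=-0.3641.
Sum = -2.4213, so H' = 2.42.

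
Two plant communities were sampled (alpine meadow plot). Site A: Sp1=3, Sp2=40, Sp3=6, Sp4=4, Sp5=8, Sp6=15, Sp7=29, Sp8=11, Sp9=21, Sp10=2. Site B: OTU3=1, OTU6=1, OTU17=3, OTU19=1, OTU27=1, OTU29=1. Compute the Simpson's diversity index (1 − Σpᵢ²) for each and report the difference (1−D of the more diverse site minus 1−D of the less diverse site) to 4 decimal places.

0.0450

Site A: N=139, proportions 0.021583, 0.28777, 0.043165, 0.028777, 0.057554, 0.107914, 0.208633, 0.079137, 0.151079, 0.014388, giving 1−D = 0.826251 (working shown to 6 dp, full precision carried).
Site B: N=8, proportions 0.125, 0.125, 0.375, 0.125, 0.125, 0.125, giving 1−D = 0.781250.
Difference = |0.826251 − 0.781250| = 0.045001, i.e. 0.0450 to 4 decimal places.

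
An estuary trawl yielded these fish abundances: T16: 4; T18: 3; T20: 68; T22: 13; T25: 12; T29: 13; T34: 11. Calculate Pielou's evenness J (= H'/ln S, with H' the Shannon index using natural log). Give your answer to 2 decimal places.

0.74

Total N = 4+3+68+13+12+13+11 = 124, so the proportions are 0.0323, 0.0242, 0.5484, 0.1048, 0.0968, 0.1048, 0.0887 (working shown to 4 dp, full precision carried).
H' = −Σ pᵢ ln pᵢ = −((-0.1108) + (-0.0900) + (-0.3295) + (-0.2364) + (-0.2260) + (-0.2364) + (-0.2149)) = 1.4441.
With S = 7 species, ln S = 1.9459, so J = 1.4441/1.9459 = 0.7421, i.e. 0.74 to 2 decimal places.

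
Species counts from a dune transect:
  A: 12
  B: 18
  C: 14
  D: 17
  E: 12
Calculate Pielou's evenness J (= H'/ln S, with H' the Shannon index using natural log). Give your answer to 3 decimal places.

0.991

Total N = 12+18+14+17+12 = 73, so the proportions are 0.16438, 0.24658, 0.19178, 0.23288, 0.16438 (working shown to 5 dp, full precision carried).
H' = −Σ pᵢ ln pᵢ = −((-0.29680) + (-0.34523) + (-0.31671) + (-0.33936) + (-0.29680)) = 1.59490.
With S = 5 species, ln S = 1.60944, so J = 1.59490/1.60944 = 0.99097, i.e. 0.991 to 3 decimal places.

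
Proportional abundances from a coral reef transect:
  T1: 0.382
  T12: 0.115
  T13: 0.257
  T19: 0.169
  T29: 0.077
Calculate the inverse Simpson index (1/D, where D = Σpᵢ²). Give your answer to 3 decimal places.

D = 0.382² + 0.115² + 0.257² + 0.169² + 0.077² = 0.1459240 + 0.0132250 + 0.0660490 + 0.0285610 + 0.0059290 = 0.2596880 (working shown to 7 dp, full precision carried).
So 1/D = 3.85077, i.e. 3.851 to 3 decimal places.

3.851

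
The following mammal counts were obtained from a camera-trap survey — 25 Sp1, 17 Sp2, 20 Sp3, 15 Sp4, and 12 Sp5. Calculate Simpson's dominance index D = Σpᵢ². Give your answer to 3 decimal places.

0.212

Total N = 25+17+20+15+12 = 89, so the proportions are 0.2809, 0.19101, 0.22472, 0.16854, 0.13483 (working shown to 5 dp, full precision carried).
D = 0.2809² + 0.19101² + 0.22472² + 0.16854² + 0.13483² = 0.07890 + 0.03649 + 0.05050 + 0.02841 + 0.01818 = 0.21247.
To 3 decimal places, D = 0.212.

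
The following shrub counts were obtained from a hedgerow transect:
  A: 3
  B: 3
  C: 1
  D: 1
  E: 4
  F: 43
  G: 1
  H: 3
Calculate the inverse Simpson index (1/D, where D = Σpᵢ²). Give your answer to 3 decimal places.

Total N = 3+3+1+1+4+43+1+3 = 59, so the proportions are 0.050847, 0.050847, 0.016949, 0.016949, 0.067797, 0.728814, 0.016949, 0.050847 (working shown to 6 dp, full precision carried).
D = 0.050847² + 0.050847² + 0.016949² + 0.016949² + 0.067797² + 0.728814² + 0.016949² + 0.050847² = 0.002585 + 0.002585 + 0.000287 + 0.000287 + 0.004596 + 0.531169 + 0.000287 + 0.002585 = 0.544384.
So 1/D = 1.83694, i.e. 1.837 to 3 decimal places.

1.837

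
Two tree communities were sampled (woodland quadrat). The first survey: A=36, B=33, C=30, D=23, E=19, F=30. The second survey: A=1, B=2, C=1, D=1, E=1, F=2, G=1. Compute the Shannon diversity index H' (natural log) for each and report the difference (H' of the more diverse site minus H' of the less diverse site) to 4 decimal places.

0.1190

The first survey: N=171, proportions 0.210526, 0.192982, 0.175439, 0.134503, 0.111111, 0.175439, giving H' = 1.770178 (working shown to 6 dp, full precision carried).
The second survey: N=9, proportions 0.111111, 0.222222, 0.111111, 0.111111, 0.111111, 0.222222, 0.111111, giving H' = 1.889159.
Difference = |1.770178 − 1.889159| = 0.118981, i.e. 0.1190 to 4 decimal places.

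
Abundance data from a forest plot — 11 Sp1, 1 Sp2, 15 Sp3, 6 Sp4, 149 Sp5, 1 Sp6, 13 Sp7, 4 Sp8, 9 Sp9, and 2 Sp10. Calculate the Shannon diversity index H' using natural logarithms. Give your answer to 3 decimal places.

1.165

Total N = 11+1+15+6+149+1+13+4+9+2 = 211, so the proportions are 0.05213, 0.00474, 0.07109, 0.02844, 0.70616, 0.00474, 0.06161, 0.01896, 0.04265, 0.00948 (working shown to 5 dp, full precision carried).
Each pᵢ ln pᵢ term: 0.05213×(-2.95396)=-0.15400, 0.00474×(-5.35186)=-0.02536, 0.07109×(-2.64381)=-0.18795, 0.02844×(-3.56010)=-0.10124, 0.70616×(-0.34791)=-0.24568, 0.00474×(-5.35186)=-0.02536, 0.06161×(-2.78691)=-0.17171, 0.01896×(-3.96556)=-0.07518, 0.04265×(-3.15463)=-0.13456, 0.00948×(-4.65871)=-0.04416.
Sum = -1.16519, so H' = 1.165.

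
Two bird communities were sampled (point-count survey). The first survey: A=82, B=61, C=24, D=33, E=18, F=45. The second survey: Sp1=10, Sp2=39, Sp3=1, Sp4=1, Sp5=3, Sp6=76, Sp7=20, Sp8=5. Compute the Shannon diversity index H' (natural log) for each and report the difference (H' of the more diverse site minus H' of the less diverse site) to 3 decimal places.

0.277

The first survey: N=263, proportions 0.31179, 0.23194, 0.09125, 0.12548, 0.06844, 0.1711, giving H' = 1.66684 (working shown to 5 dp, full precision carried).
The second survey: N=155, proportions 0.06452, 0.25161, 0.00645, 0.00645, 0.01935, 0.49032, 0.12903, 0.03226, giving H' = 1.38989.
Difference = |1.66684 − 1.38989| = 0.27695, i.e. 0.277 to 3 decimal places.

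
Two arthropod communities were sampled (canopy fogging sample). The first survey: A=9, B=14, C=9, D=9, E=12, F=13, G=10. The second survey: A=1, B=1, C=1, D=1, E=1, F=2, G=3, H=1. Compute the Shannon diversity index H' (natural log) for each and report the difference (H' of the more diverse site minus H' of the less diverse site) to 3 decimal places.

0.042

The first survey: N=76, proportions 0.11842, 0.18421, 0.11842, 0.11842, 0.15789, 0.17105, 0.13158, giving H' = 1.92993 (working shown to 5 dp, full precision carried).
The second survey: N=11, proportions 0.09091, 0.09091, 0.09091, 0.09091, 0.09091, 0.18182, 0.27273, 0.09091, giving H' = 1.97225.
Difference = |1.92993 − 1.97225| = 0.04232, i.e. 0.042 to 3 decimal places.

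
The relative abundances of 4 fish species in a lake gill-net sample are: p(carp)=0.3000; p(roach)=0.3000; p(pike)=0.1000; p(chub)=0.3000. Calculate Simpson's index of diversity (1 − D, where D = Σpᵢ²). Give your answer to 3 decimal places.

0.720

D = 0.3² + 0.3² + 0.1² + 0.3² = 0.09000 + 0.09000 + 0.01000 + 0.09000 = 0.28000 (working shown to 5 dp, full precision carried).
So 1 − D = 0.72000, i.e. 0.720 to 3 decimal places.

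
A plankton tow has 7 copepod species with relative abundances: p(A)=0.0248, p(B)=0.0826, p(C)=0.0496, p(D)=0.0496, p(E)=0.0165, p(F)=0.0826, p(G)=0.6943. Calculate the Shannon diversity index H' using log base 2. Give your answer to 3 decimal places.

Each pᵢ log₂ pᵢ term (working shown to 5 dp, full precision carried): 0.0248×(-5.33352)=-0.13227, 0.0826×(-3.59771)=-0.29717, 0.0496×(-4.33352)=-0.21494, 0.0496×(-4.33352)=-0.21494, 0.0165×(-5.92139)=-0.09770, 0.0826×(-3.59771)=-0.29717, 0.6943×(-0.52637)=-0.36546.
Sum = -1.61966, so H' = 1.620.

1.620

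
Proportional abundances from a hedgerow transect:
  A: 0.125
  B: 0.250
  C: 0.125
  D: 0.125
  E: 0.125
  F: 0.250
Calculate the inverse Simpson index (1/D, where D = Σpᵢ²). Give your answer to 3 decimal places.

5.333

D = 0.125² + 0.25² + 0.125² + 0.125² + 0.125² + 0.25² = 0.0156250 + 0.0625000 + 0.0156250 + 0.0156250 + 0.0156250 + 0.0625000 = 0.1875000 (working shown to 7 dp, full precision carried).
So 1/D = 5.33333, i.e. 5.333 to 3 decimal places.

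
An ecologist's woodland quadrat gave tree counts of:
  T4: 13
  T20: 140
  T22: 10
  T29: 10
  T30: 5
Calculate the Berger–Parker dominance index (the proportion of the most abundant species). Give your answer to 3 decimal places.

0.787

Total N = 13+140+10+10+5 = 178, so the proportions are 0.07303, 0.78652, 0.05618, 0.05618, 0.02809 (working shown to 5 dp, full precision carried).
The largest proportion is 0.78652, i.e. d = 0.787 to 3 decimal places.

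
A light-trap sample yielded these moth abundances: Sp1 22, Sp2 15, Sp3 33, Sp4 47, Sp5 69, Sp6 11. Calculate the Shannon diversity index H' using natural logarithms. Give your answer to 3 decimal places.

Total N = 22+15+33+47+69+11 = 197, so the proportions are 0.11168, 0.07614, 0.16751, 0.23858, 0.35025, 0.05584 (working shown to 5 dp, full precision carried).
Each pᵢ ln pᵢ term: 0.11168×(-2.19216)=-0.24481, 0.07614×(-2.57515)=-0.19608, 0.16751×(-1.78670)=-0.29929, 0.23858×(-1.43306)=-0.34190, 0.35025×(-1.04910)=-0.36745, 0.05584×(-2.88531)=-0.16111.
Sum = -1.61064, so H' = 1.611.

1.611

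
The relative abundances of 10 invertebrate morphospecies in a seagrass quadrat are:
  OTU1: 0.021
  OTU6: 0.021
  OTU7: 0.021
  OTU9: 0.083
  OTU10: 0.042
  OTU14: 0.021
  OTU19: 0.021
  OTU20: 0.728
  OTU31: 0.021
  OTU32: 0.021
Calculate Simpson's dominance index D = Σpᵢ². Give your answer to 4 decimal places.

0.5417

D = 0.021² + 0.021² + 0.021² + 0.083² + 0.042² + 0.021² + 0.021² + 0.728² + 0.021² + 0.021² = 0.000441 + 0.000441 + 0.000441 + 0.006889 + 0.001764 + 0.000441 + 0.000441 + 0.529984 + 0.000441 + 0.000441 = 0.541724 (working shown to 6 dp, full precision carried).
To 4 decimal places, D = 0.5417.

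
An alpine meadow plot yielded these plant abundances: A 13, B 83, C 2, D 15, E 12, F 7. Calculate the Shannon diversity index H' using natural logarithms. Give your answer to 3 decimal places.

Total N = 13+83+2+15+12+7 = 132, so the proportions are 0.09848, 0.62879, 0.01515, 0.11364, 0.09091, 0.05303 (working shown to 5 dp, full precision carried).
Each pᵢ ln pᵢ term: 0.09848×(-2.31785)=-0.22827, 0.62879×(-0.46396)=-0.29173, 0.01515×(-4.18965)=-0.06348, 0.11364×(-2.17475)=-0.24713, 0.09091×(-2.39790)=-0.21799, 0.05303×(-2.93689)=-0.15574.
Sum = -1.20435, so H' = 1.204.

1.204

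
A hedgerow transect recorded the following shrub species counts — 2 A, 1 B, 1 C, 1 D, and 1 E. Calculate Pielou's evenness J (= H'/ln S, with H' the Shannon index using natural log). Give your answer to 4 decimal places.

0.9697

Total N = 2+1+1+1+1 = 6, so the proportions are 0.333333, 0.166667, 0.166667, 0.166667, 0.166667 (working shown to 6 dp, full precision carried).
H' = −Σ pᵢ ln pᵢ = −((-0.366204) + (-0.298627) + (-0.298627) + (-0.298627) + (-0.298627)) = 1.560710.
With S = 5 species, ln S = 1.609438, so J = 1.560710/1.609438 = 0.969724, i.e. 0.9697 to 4 decimal places.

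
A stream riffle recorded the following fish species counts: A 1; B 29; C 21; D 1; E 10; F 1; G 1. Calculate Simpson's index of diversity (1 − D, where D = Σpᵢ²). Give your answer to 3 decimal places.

Total N = 1+29+21+1+10+1+1 = 64, so the proportions are 0.01562, 0.45312, 0.32812, 0.01562, 0.15625, 0.01562, 0.01562 (working shown to 5 dp, full precision carried).
D = 0.01562² + 0.45312² + 0.32812² + 0.01562² + 0.15625² + 0.01562² + 0.01562² = 0.00024 + 0.20532 + 0.10767 + 0.00024 + 0.02441 + 0.00024 + 0.00024 = 0.33838.
So 1 − D = 0.66162, i.e. 0.662 to 3 decimal places.

0.662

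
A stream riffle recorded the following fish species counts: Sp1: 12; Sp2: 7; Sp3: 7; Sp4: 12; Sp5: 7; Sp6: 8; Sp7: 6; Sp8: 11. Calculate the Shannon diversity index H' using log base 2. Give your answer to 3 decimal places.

2.950

Total N = 12+7+7+12+7+8+6+11 = 70, so the proportions are 0.17143, 0.1, 0.1, 0.17143, 0.1, 0.11429, 0.08571, 0.15714 (working shown to 5 dp, full precision carried).
Each pᵢ log₂ pᵢ term: 0.17143×(-2.54432)=-0.43617, 0.1×(-3.32193)=-0.33219, 0.1×(-3.32193)=-0.33219, 0.17143×(-2.54432)=-0.43617, 0.1×(-3.32193)=-0.33219, 0.11429×(-3.12928)=-0.35763, 0.08571×(-3.54432)=-0.30380, 0.15714×(-2.66985)=-0.41955.
Sum = -2.94990, so H' = 2.950.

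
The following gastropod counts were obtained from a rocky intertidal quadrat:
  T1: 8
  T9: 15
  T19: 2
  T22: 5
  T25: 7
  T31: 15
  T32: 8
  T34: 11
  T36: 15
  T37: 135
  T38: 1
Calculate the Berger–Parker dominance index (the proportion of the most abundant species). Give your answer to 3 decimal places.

Total N = 8+15+2+5+7+15+8+11+15+135+1 = 222, so the proportions are 0.03604, 0.06757, 0.00901, 0.02252, 0.03153, 0.06757, 0.03604, 0.04955, 0.06757, 0.60811, 0.0045 (working shown to 5 dp, full precision carried).
The largest proportion is 0.60811, i.e. d = 0.608 to 3 decimal places.

0.608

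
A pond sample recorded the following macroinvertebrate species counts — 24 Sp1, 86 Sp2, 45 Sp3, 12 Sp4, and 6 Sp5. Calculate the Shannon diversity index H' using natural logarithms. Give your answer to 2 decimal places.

1.27

Total N = 24+86+45+12+6 = 173, so the proportions are 0.1387, 0.4971, 0.2601, 0.0694, 0.0347 (working shown to 4 dp, full precision carried).
Each pᵢ ln pᵢ term: 0.1387×(-1.9752)=-0.2740, 0.4971×(-0.6989)=-0.3475, 0.2601×(-1.3466)=-0.3503, 0.0694×(-2.6684)=-0.1851, 0.0347×(-3.3615)=-0.1166.
Sum = -1.2734, so H' = 1.27.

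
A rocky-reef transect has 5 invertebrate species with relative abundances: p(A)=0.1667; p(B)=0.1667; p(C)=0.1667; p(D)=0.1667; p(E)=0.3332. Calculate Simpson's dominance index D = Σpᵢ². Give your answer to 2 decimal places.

D = 0.1667² + 0.1667² + 0.1667² + 0.1667² + 0.3332² = 0.0278 + 0.0278 + 0.0278 + 0.0278 + 0.1110 = 0.2222 (working shown to 4 dp, full precision carried).
To 2 decimal places, D = 0.22.

0.22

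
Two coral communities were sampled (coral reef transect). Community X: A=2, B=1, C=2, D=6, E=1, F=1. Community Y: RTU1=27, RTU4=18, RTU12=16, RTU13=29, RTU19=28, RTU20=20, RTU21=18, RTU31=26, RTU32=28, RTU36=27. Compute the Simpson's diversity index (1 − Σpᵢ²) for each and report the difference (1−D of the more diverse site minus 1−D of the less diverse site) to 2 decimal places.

Community X: N=13, proportions 0.1538, 0.0769, 0.1538, 0.4615, 0.0769, 0.0769, giving 1−D = 0.7219 (working shown to 4 dp, full precision carried).
Community Y: N=237, proportions 0.1139, 0.0759, 0.0675, 0.1224, 0.1181, 0.0844, 0.0759, 0.1097, 0.1181, 0.1139, giving 1−D = 0.8959.
Difference = |0.7219 − 0.8959| = 0.1740, i.e. 0.17 to 2 decimal places.

0.17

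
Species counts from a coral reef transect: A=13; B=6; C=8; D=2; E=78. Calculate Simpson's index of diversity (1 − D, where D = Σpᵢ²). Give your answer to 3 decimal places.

0.445

Total N = 13+6+8+2+78 = 107, so the proportions are 0.1215, 0.05607, 0.07477, 0.01869, 0.72897 (working shown to 5 dp, full precision carried).
D = 0.1215² + 0.05607² + 0.07477² + 0.01869² + 0.72897² = 0.01476 + 0.00314 + 0.00559 + 0.00035 + 0.53140 = 0.55524.
So 1 − D = 0.44476, i.e. 0.445 to 3 decimal places.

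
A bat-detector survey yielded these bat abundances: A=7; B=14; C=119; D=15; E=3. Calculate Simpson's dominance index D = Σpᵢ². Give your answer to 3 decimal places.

0.586

Total N = 7+14+119+15+3 = 158, so the proportions are 0.0443, 0.08861, 0.75316, 0.09494, 0.01899 (working shown to 5 dp, full precision carried).
D = 0.0443² + 0.08861² + 0.75316² + 0.09494² + 0.01899² = 0.00196 + 0.00785 + 0.56726 + 0.00901 + 0.00036 = 0.58644.
To 3 decimal places, D = 0.586.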